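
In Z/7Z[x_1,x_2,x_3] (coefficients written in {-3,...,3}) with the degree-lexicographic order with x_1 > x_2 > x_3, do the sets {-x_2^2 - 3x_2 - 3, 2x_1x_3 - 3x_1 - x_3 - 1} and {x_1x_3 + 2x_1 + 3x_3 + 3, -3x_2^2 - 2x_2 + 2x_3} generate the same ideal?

Since reduced Gröbner bases are canonical representatives of ideals under a given ordering, it suffices to compute and compare them.
Buchberger on the first generating set:
f_1 = -x_2^2 - 3x_2 - 3, LT = x_2^2.
f_2 = 2x_1x_3 - 3x_1 - x_3 - 1, LT = x_1x_3.

The S-polynomials (S(f_1,f_2)) all reduce to 0 modulo the current basis, so we have a Gröbner basis.
Inter-reduce: drop elements whose leading term is divisible by another's, tail-reduce, and make monic.
Reduced Gröbner basis: {x_1x_3 + 2x_1 + 3x_3 + 3, x_2^2 + 3x_2 + 3}.

Buchberger on the second generating set:
h_1 = x_1x_3 + 2x_1 + 3x_3 + 3, LT = x_1x_3.
h_2 = -3x_2^2 - 2x_2 + 2x_3, LT = x_2^2.

The S-polynomials (S(h_1,h_2)) all reduce to 0 modulo the current basis, so we have a Gröbner basis.
Inter-reduce: drop elements whose leading term is divisible by another's, tail-reduce, and make monic.
Reduced Gröbner basis: {x_1x_3 + 2x_1 + 3x_3 + 3, x_2^2 + 3x_2 - 3x_3}.

These differ, so the ideals are not equal.

No, the ideals differ.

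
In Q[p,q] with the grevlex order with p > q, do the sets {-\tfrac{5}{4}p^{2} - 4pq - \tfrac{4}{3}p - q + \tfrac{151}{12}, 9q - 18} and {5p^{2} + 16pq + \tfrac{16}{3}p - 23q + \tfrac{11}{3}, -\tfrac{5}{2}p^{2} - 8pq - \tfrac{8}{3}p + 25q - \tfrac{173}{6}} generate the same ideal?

Equality of ideals is decidable: compute both reduced Gröbner bases (unique for the ordering) and check whether they agree.
Buchberger on the first generating set:
f_1 = -\tfrac{5}{4}p^{2} - 4pq - \tfrac{4}{3}p - q + \tfrac{151}{12}, LT = p^{2}.
f_2 = 9q - 18, LT = q.

The S-polynomials (S(f_1,f_2)) all reduce to 0 modulo the current basis, so we have a Gröbner basis.
Inter-reduce: drop elements whose leading term is divisible by another's, tail-reduce, and make monic.
Reduced Gröbner basis: {p^{2} + \tfrac{112}{15}p - \tfrac{127}{15}, q - 2}.

Buchberger on the second generating set:
h_1 = 5p^{2} + 16pq + \tfrac{16}{3}p - 23q + \tfrac{11}{3}, LT = p^{2}.
h_2 = -\tfrac{5}{2}p^{2} - 8pq - \tfrac{8}{3}p + 25q - \tfrac{173}{6}, LT = p^{2}.

S(h_1,h_2): lcm = p^{2}. S = \tfrac{27}{5}q - \tfrac{54}{5}.
  reduce S modulo (h_1, h_2):
  remainder \tfrac{27}{5}q - \tfrac{54}{5} ≠ 0; add k_3 = \tfrac{27}{5}q - \tfrac{54}{5} to the basis.

The other S-polynomials (S(h_1,k_3), S(h_2,k_3)) all reduce to 0 modulo the current basis, so we have a Gröbner basis.
Inter-reduce: drop elements whose leading term is divisible by another's, tail-reduce, and make monic.
Reduced Gröbner basis: {p^{2} + \tfrac{112}{15}p - \tfrac{127}{15}, q - 2}.

Same reduced basis, so the two generating sets span the same ideal.

Yes, the ideals are equal.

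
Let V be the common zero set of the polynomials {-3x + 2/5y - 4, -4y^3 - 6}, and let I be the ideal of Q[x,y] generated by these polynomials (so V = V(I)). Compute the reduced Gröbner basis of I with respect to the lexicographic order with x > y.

G = {x - 2/15y + 4/3, y^3 + 3/2}

f_1 = -3x + 2/5y - 4, LT = x.
f_2 = -4y^3 - 6, LT = y^3.

The S-polynomials (S(f_1,f_2)) all reduce to 0 modulo the current basis, so we have a Gröbner basis.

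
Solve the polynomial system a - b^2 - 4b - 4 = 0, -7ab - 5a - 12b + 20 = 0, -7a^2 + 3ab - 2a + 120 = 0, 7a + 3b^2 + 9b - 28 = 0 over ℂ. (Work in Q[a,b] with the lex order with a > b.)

Compute a lex Gröbner basis by Buchberger's algorithm.
f_1 = a - b^2 - 4b - 4, LT = a.
f_2 = -7ab - 5a - 12b + 20, LT = ab.
f_3 = -7a^2 + 3ab - 2a + 120, LT = a^2.
f_4 = 7a + 3b^2 + 9b - 28, LT = a.

S(f_1,f_2): lcm = ab. S = -5/7a - b^3 - 4b^2 - 40/7b + 20/7.
  leading term a: subtract (-5/7)·f_1 from -5/7a - b^3 - 4b^2 - 40/7b + 20/7 → -b^3 - 33/7b^2 - 60/7b
  leading term b^3: no divisor's leading term divides it; move -b^3 to the remainder.
  leading term b^2: no divisor's leading term divides it; move -33/7b^2 to the remainder.
  leading term b: no divisor's leading term divides it; move -60/7b to the remainder.
  remainder -b^3 - 33/7b^2 - 60/7b ≠ 0; add h_5 = -b^3 - 33/7b^2 - 60/7b to the basis.

S(f_1,f_3): lcm = a^2. S = -ab^2 - 25/7ab - 30/7a + 120/7.
  leading term ab^2: subtract (-b^2)·f_1 from -ab^2 - 25/7ab - 30/7a + 120/7 → -25/7ab - 30/7a - b^4 - 4b^3 - 4b^2 + 120/7
  leading term ab: subtract (-25/7b)·f_1 from -25/7ab - 30/7a - b^4 - 4b^3 - 4b^2 + 120/7 → -30/7a - b^4 - 53/7b^3 - 128/7b^2 - 100/7b + 120/7
  leading term a: subtract (-30/7)·f_1 from -30/7a - b^4 - 53/7b^3 - 128/7b^2 - 100/7b + 120/7 → -b^4 - 53/7b^3 - 158/7b^2 - 220/7b
  leading term b^4: subtract (b)·h_5 from -b^4 - 53/7b^3 - 158/7b^2 - 220/7b → -20/7b^3 - 14b^2 - 220/7b
  leading term b^3: subtract (20/7)·h_5 from -20/7b^3 - 14b^2 - 220/7b → -26/49b^2 - 340/49b
  leading term b^2: no divisor's leading term divides it; move -26/49b^2 to the remainder.
  leading term b: no divisor's leading term divides it; move -340/49b to the remainder.
  remainder -26/49b^2 - 340/49b ≠ 0; add h_6 = -26/49b^2 - 340/49b to the basis.

S(f_1,f_4): lcm = a. S = -10/7b^2 - 37/7b.
  leading term b^2: subtract (35/13)·h_6 from -10/7b^2 - 37/7b → 1219/91b
  leading term b: no divisor's leading term divides it; move 1219/91b to the remainder.
  remainder 1219/91b ≠ 0; add h_7 = 1219/91b to the basis.

The other S-polynomials (S(f_2,f_3), S(f_2,f_4), S(f_3,f_4), S(f_1,h_5), S(f_2,h_5), S(f_3,h_5), S(f_4,h_5), S(f_1,h_6), S(f_2,h_6), S(f_3,h_6), S(f_4,h_6), S(h_5,h_6), S(f_1,h_7), S(f_2,h_7), S(f_3,h_7), S(f_4,h_7), S(h_5,h_7), S(h_6,h_7)) all reduce to 0 modulo the current basis, so we have a Gröbner basis.
Inter-reduce: drop elements whose leading term is divisible by another's, tail-reduce, and make monic.
Reduced Gröbner basis: {a - 4, b}.

Since the basis is lex-ordered, b is univariate in b. Its roots are {0}. Back-substituting each root into the other basis elements fixes the other coordinates.
  b = 0: the earlier basis element becomes a - 4 = 0, giving a = 4 — point (4, 0).
Each listed point satisfies every original equation (direct substitution).

{(4, 0)}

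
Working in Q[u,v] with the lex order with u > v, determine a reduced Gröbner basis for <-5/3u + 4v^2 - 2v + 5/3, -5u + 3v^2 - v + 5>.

G = {u - 2/15v - 1, v^2 - 5/9v}

f_1 = -5/3u + 4v^2 - 2v + 5/3, LT = u.
f_2 = -5u + 3v^2 - v + 5, LT = u.

S(f_1,f_2): lcm = u. S = -9/5v^2 + v.
  leading term v^2: no divisor's leading term divides it; move -9/5v^2 to the remainder.
  leading term v: no divisor's leading term divides it; move v to the remainder.
  remainder -9/5v^2 + v ≠ 0; add g_3 = -9/5v^2 + v to the basis.

The other S-polynomials (S(f_1,g_3), S(f_2,g_3)) all reduce to 0 modulo the current basis, so we have a Gröbner basis.
Inter-reduce: drop elements whose leading term is divisible by another's, tail-reduce, and make monic.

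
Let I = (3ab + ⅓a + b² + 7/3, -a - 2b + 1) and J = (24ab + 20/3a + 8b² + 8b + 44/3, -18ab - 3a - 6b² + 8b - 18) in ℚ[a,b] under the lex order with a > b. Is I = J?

For a fixed monomial order, each ideal has a unique reduced Gröbner basis; comparing bases decides equality.
Buchberger on the first generating set:
f_1 = 3ab + ⅓a + b² + 7/3, LT = ab.
f_2 = -a - 2b + 1, LT = a.

S(f_1,f_2): lcm = ab. S = 1/9a - 5/3b² + b + 7/9.
  leading term a: subtract (-1/9)·f_2 from 1/9a - 5/3b² + b + 7/9 → -5/3b² + 7/9b + 8/9
  leading term b²: no divisor's leading term divides it; move -5/3b² to the remainder.
  leading term b: no divisor's leading term divides it; move 7/9b to the remainder.
  leading term 1: no divisor's leading term divides it; move 8/9 to the remainder.
  remainder -5/3b² + 7/9b + 8/9 ≠ 0; add g_3 = -5/3b² + 7/9b + 8/9 to the basis.

S(f_1,g_3): lcm = ab². S = 26/45ab + 8/15a + ⅓b³ + 7/9b.
  leading term ab: subtract (26/135)·f_1 from 26/45ab + 8/15a + ⅓b³ + 7/9b → 38/81a + ⅓b³ - 26/135b² + 7/9b - 182/405
  leading term a: subtract (-38/81)·f_2 from 38/81a + ⅓b³ - 26/135b² + 7/9b - 182/405 → ⅓b³ - 26/135b² - 13/81b + 8/405
  leading term b³: subtract (-⅕b)·g_3 from ⅓b³ - 26/135b² - 13/81b + 8/405 → -1/27b² + 7/405b + 8/405
  leading term b²: subtract (1/45)·g_3 from -1/27b² + 7/405b + 8/405 → 0
  remainder 0.

S(f_2,g_3): leading monomials are coprime, so the S-polynomial reduces to 0 (Buchberger's first criterion).
Every S-polynomial of the final basis reduces to 0, so we have a Gröbner basis.
Inter-reduce: drop elements whose leading term is divisible by another's, tail-reduce, and make monic.
Reduced Gröbner basis: {a + 2b - 1, b² - 7/15b - 8/15}.

Buchberger on the second generating set:
h_1 = 24ab + 20/3a + 8b² + 8b + 44/3, LT = ab.
h_2 = -18ab - 3a - 6b² + 8b - 18, LT = ab.

S(h_1,h_2): lcm = ab. S = 1/9a + 7/9b - 7/18.
  leading term a: no divisor's leading term divides it; move 1/9a to the remainder.
  leading term b: no divisor's leading term divides it; move 7/9b to the remainder.
  leading term 1: no divisor's leading term divides it; move -7/18 to the remainder.
  remainder 1/9a + 7/9b - 7/18 ≠ 0; add k_3 = 1/9a + 7/9b - 7/18 to the basis.

S(h_1,k_3): lcm = ab. S = 5/18a - 20/3b² + 23/6b + 11/18.
  leading term a: subtract (5/2)·k_3 from 5/18a - 20/3b² + 23/6b + 11/18 → -20/3b² + 17/9b + 19/12
  leading term b²: no divisor's leading term divides it; move -20/3b² to the remainder.
  leading term b: no divisor's leading term divides it; move 17/9b to the remainder.
  leading term 1: no divisor's leading term divides it; move 19/12 to the remainder.
  remainder -20/3b² + 17/9b + 19/12 ≠ 0; add k_4 = -20/3b² + 17/9b + 19/12 to the basis.

S(h_2,k_3): lcm = ab. S = ⅙a - 20/3b² + 55/18b + 1.
  leading term a: subtract (3/2)·k_3 from ⅙a - 20/3b² + 55/18b + 1 → -20/3b² + 17/9b + 19/12
  leading term b²: subtract (1)·k_4 from -20/3b² + 17/9b + 19/12 → 0
  remainder 0.

S(h_1,k_4): lcm = ab². S = 101/180ab + 19/80a + ⅓b³ + ⅓b² + 11/18b.
  leading term ab: subtract (101/4320)·h_1 from 101/180ab + 19/80a + ⅓b³ + ⅓b² + 11/18b → 529/6480a + ⅓b³ + 79/540b² + 229/540b - 1111/3240
  leading term a: subtract (529/720)·k_3 from 529/6480a + ⅓b³ + 79/540b² + 229/540b - 1111/3240 → ⅓b³ + 79/540b² - 191/1296b - 247/4320
  leading term b³: subtract (-1/20b)·k_4 from ⅓b³ + 79/540b² - 191/1296b - 247/4320 → 13/54b² - 221/3240b - 247/4320
  leading term b²: subtract (-13/360)·k_4 from 13/54b² - 221/3240b - 247/4320 → 0
  remainder 0.

S(h_2,k_4): lcm = ab². S = 9/20ab + 19/80a + ⅓b³ - 4/9b² + b.
  leading term ab: subtract (3/160)·h_1 from 9/20ab + 19/80a + ⅓b³ - 4/9b² + b → 9/80a + ⅓b³ - 107/180b² + 17/20b - 11/40
  leading term a: subtract (81/80)·k_3 from 9/80a + ⅓b³ - 107/180b² + 17/20b - 11/40 → ⅓b³ - 107/180b² + 1/16b + 19/160
  leading term b³: subtract (-1/20b)·k_4 from ⅓b³ - 107/180b² + 1/16b + 19/160 → -½b² + 17/120b + 19/160
  leading term b²: subtract (3/40)·k_4 from -½b² + 17/120b + 19/160 → 0
  remainder 0.

S(k_3,k_4): leading monomials are coprime, so the S-polynomial reduces to 0 (Buchberger's first criterion).
Every S-polynomial of the final basis reduces to 0, so we have a Gröbner basis.
Inter-reduce: drop elements whose leading term is divisible by another's, tail-reduce, and make monic.
Reduced Gröbner basis: {a + 7b - 7/2, b² - 17/60b - 19/80}.

Since the reduced bases disagree, the two ideals are not the same.
The same test decides containment: I ⊆ J iff every generator of I reduces to 0 modulo a Gröbner basis of J.

No, the ideals differ.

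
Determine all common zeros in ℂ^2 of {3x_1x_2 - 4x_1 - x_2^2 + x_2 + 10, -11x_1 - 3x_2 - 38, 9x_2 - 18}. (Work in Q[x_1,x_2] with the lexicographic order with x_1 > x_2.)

Compute a lex Gröbner basis by Buchberger's algorithm.
f_1 = 3x_1x_2 - 4x_1 - x_2^2 + x_2 + 10, LT = x_1x_2.
f_2 = -11x_1 - 3x_2 - 38, LT = x_1.
f_3 = 9x_2 - 18, LT = x_2.

S(f_1,f_2): lcm = x_1x_2. S = -4/3x_1 - 20/33x_2^2 - 103/33x_2 + 10/3.
  leading term x_1: subtract (4/33)·f_2 from -4/3x_1 - 20/33x_2^2 - 103/33x_2 + 10/3 → -20/33x_2^2 - 91/33x_2 + 262/33
  leading term x_2^2: subtract (-20/297x_2)·f_3 from -20/33x_2^2 - 91/33x_2 + 262/33 → -131/33x_2 + 262/33
  leading term x_2: subtract (-131/297)·f_3 from -131/33x_2 + 262/33 → 0
  remainder 0.

S(f_1,f_3): lcm = x_1x_2. S = 2/3x_1 - 1/3x_2^2 + 1/3x_2 + 10/3.
  leading term x_1: subtract (-2/33)·f_2 from 2/3x_1 - 1/3x_2^2 + 1/3x_2 + 10/3 → -1/3x_2^2 + 5/33x_2 + 34/33
  leading term x_2^2: subtract (-1/27x_2)·f_3 from -1/3x_2^2 + 5/33x_2 + 34/33 → -17/33x_2 + 34/33
  leading term x_2: subtract (-17/297)·f_3 from -17/33x_2 + 34/33 → 0
  remainder 0.

S(f_2,f_3): leading monomials are coprime, so the S-polynomial reduces to 0 (Buchberger's first criterion).
Every S-polynomial of the final basis reduces to 0, so we have a Gröbner basis.
Inter-reduce: drop elements whose leading term is divisible by another's, tail-reduce, and make monic.
Reduced Gröbner basis: {x_1 + 4, x_2 - 2}.

A lex Gröbner basis eliminates variables successively. Here x_2 - 2 depends only on x_2, with roots {2}; lifting each root through the earlier basis elements recovers the full solutions.
  x_2 = 2: the earlier basis element becomes x_1 + 4 = 0, giving x_1 = -4 — point (-4, 2).
Substituting each solution back into the original system confirms all equations vanish.
A lex Gröbner basis triangularizes the system, enabling back-substitution.

{(-4, 2)}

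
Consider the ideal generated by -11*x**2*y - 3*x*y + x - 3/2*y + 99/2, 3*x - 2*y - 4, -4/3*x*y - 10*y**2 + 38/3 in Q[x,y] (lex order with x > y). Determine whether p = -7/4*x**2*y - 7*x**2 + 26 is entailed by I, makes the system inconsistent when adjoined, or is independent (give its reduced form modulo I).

First compute the reduced Gröbner basis of I by Buchberger's algorithm.
f_1 = -11*x**2*y - 3*x*y + x - 3/2*y + 99/2, LT = x**2*y.
f_2 = 3*x - 2*y - 4, LT = x.
f_3 = -4/3*x*y - 10*y**2 + 38/3, LT = x*y.

S(f_1,f_2): lcm = x**2*y. S = 2/3*x*y**2 + 53/33*x*y - 1/11*x + 3/22*y - 9/2.
  reduce S modulo (f_1, f_2, f_3):
  remainder 4/9*y**3 + 194/99*y**2 + 439/198*y - 305/66 ≠ 0; add h_4 = 4/9*y**3 + 194/99*y**2 + 439/198*y - 305/66 to the basis.

S(f_1,f_3): lcm = x**2*y. S = -15/2*x*y**2 + 3/11*x*y + 207/22*x + 3/22*y - 9/2.
  reduce S modulo (f_1, f_2, f_3, h_4):
  remainder 269/22*y**2 + 2791/88*y - 3867/88 ≠ 0; add h_5 = 269/22*y**2 + 2791/88*y - 3867/88 to the basis.

S(f_2,f_3): lcm = x*y. S = -49/6*y**2 - 4/3*y + 19/2.
  reduce S modulo (f_1, f_2, f_3, h_4, h_5):
  remainder 42717/2152*y - 42717/2152 ≠ 0; add h_6 = 42717/2152*y - 42717/2152 to the basis.

The other S-polynomials (S(f_1,h_4), S(f_2,h_4), S(f_3,h_4), S(f_1,h_5), S(f_2,h_5), S(f_3,h_5), S(h_4,h_5), S(f_1,h_6), S(f_2,h_6), S(f_3,h_6), S(h_4,h_6), S(h_5,h_6)) all reduce to 0 modulo the current basis, so we have a Gröbner basis.
Inter-reduce: drop elements whose leading term is divisible by another's, tail-reduce, and make monic.
Reduced Gröbner basis: {x - 2, y - 1}.
Label its elements g_1 = x - 2, g_2 = y - 1.

Reduce p = -7/4*x**2*y - 7*x**2 + 26 modulo G:
  leading term x**2*y: subtract (-7/4*x*y)·g_1 from -7/4*x**2*y - 7*x**2 + 26 → -7*x**2 - 7/2*x*y + 26
  leading term x**2: subtract (-7*x)·g_1 from -7*x**2 - 7/2*x*y + 26 → -7/2*x*y - 14*x + 26
  leading term x*y: subtract (-7/2*y)·g_1 from -7/2*x*y - 14*x + 26 → -14*x - 7*y + 26
  leading term x: subtract (-14)·g_1 from -14*x - 7*y + 26 → -7*y - 2
  leading term y: subtract (-7)·g_2 from -7*y - 2 → -9
  leading term 1: no divisor's leading term divides it; move -9 to the remainder.
  normal form = -9.
The normal form is nonzero, so p ∉ I. Since p minus its normal form lies in I, I + (p) = I + (r) where r = -9; decide whether this ideal is the whole ring.
Here r = -9 is a nonzero constant, hence a unit: 1 ∈ I + (p), the Gröbner basis of I + (p) is {1}, and the enlarged system has no common solution — adjoining p is inconsistent.

Adjoining -7/4*x**2*y - 7*x**2 + 26 makes the ideal the whole ring: the system is inconsistent.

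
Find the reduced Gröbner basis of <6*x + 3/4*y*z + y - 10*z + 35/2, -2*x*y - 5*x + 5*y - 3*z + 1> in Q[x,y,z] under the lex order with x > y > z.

f_1 = 6*x + 3/4*y*z + y - 10*z + 35/2, LT = x.
f_2 = -2*x*y - 5*x + 5*y - 3*z + 1, LT = x*y.

S(f_1,f_2): lcm = x*y. S = -5/2*x + 1/8*y**2*z + 1/6*y**2 - 5/3*y*z + 65/12*y - 3/2*z + 1/2.
  leading term x: subtract (-5/12)·f_1 from -5/2*x + 1/8*y**2*z + 1/6*y**2 - 5/3*y*z + 65/12*y - 3/2*z + 1/2 → 1/8*y**2*z + 1/6*y**2 - 65/48*y*z + 35/6*y - 17/3*z + 187/24
  leading term y**2*z: no divisor's leading term divides it; move 1/8*y**2*z to the remainder.
  leading term y**2: no divisor's leading term divides it; move 1/6*y**2 to the remainder.
  leading term y*z: no divisor's leading term divides it; move -65/48*y*z to the remainder.
  leading term y: no divisor's leading term divides it; move 35/6*y to the remainder.
  leading term z: no divisor's leading term divides it; move -17/3*z to the remainder.
  leading term 1: no divisor's leading term divides it; move 187/24 to the remainder.
  remainder 1/8*y**2*z + 1/6*y**2 - 65/48*y*z + 35/6*y - 17/3*z + 187/24 ≠ 0; add g_3 = 1/8*y**2*z + 1/6*y**2 - 65/48*y*z + 35/6*y - 17/3*z + 187/24 to the basis.

The other S-polynomials (S(f_1,g_3), S(f_2,g_3)) all reduce to 0 modulo the current basis, so we have a Gröbner basis.
Inter-reduce: drop elements whose leading term is divisible by another's, tail-reduce, and make monic.

G = {x + 1/8*y*z + 1/6*y - 5/3*z + 35/12, y**2*z + 4/3*y**2 - 65/6*y*z + 140/3*y - 136/3*z + 187/3}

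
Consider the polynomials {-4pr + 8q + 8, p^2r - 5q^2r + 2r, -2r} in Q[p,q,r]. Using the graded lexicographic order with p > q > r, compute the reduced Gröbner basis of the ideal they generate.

G = {q + 1, r}

f_1 = -4pr + 8q + 8, LT = pr.
f_2 = p^2r - 5q^2r + 2r, LT = p^2r.
f_3 = -2r, LT = r.

S(f_1,f_2): lcm = p^2r. S = 5q^2r - 2pq - 2p - 2r.
  reduce S modulo (f_1, f_2, f_3):
  remainder -2pq - 2p ≠ 0; add g_4 = -2pq - 2p to the basis.

S(f_1,f_3): lcm = pr. S = -2q - 2.
  reduce S modulo (f_1, f_2, f_3, g_4):
  remainder -2q - 2 ≠ 0; add g_5 = -2q - 2 to the basis.

The other S-polynomials (S(f_2,f_3), S(f_1,g_4), S(f_2,g_4), S(f_3,g_4), S(f_1,g_5), S(f_2,g_5), S(f_3,g_5), S(g_4,g_5)) all reduce to 0 modulo the current basis, so we have a Gröbner basis.
Inter-reduce: drop elements whose leading term is divisible by another's, tail-reduce, and make monic.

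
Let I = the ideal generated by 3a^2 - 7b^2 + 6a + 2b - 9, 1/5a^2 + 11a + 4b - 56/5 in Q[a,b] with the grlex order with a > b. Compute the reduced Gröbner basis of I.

f_1 = 3a^2 - 7b^2 + 6a + 2b - 9, LT = a^2.
f_2 = 1/5a^2 + 11a + 4b - 56/5, LT = a^2.

S(f_1,f_2): lcm = a^2. S = -7/3b^2 - 53a - 58/3b + 53.
  leading term b^2: no divisor's leading term divides it; move -7/3b^2 to the remainder.
  leading term a: no divisor's leading term divides it; move -53a to the remainder.
  leading term b: no divisor's leading term divides it; move -58/3b to the remainder.
  leading term 1: no divisor's leading term divides it; move 53 to the remainder.
  remainder -7/3b^2 - 53a - 58/3b + 53 ≠ 0; add g_3 = -7/3b^2 - 53a - 58/3b + 53 to the basis.

S(f_1,g_3): leading monomials are coprime, so the S-polynomial reduces to 0 (Buchberger's first criterion).
S(f_2,g_3): leading monomials are coprime, so the S-polynomial reduces to 0 (Buchberger's first criterion).
Every S-polynomial of the final basis reduces to 0, so we have a Gröbner basis.
Inter-reduce: drop elements whose leading term is divisible by another's, tail-reduce, and make monic.

G = {a^2 + 55a + 20b - 56, b^2 + 159/7a + 58/7b - 159/7}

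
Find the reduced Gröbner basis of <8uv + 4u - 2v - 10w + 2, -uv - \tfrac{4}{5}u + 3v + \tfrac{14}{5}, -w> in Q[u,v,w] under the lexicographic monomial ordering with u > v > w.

f_1 = 8uv + 4u - 2v - 10w + 2, LT = uv.
f_2 = -uv - \tfrac{4}{5}u + 3v + \tfrac{14}{5}, LT = uv.
f_3 = -w, LT = w.

S(f_1,f_2): lcm = uv. S = -\tfrac{3}{10}u + \tfrac{11}{4}v - \tfrac{5}{4}w + \tfrac{61}{20}.
  reduce S modulo (f_1, f_2, f_3):
  remainder -\tfrac{3}{10}u + \tfrac{11}{4}v + \tfrac{61}{20} ≠ 0; add g_4 = -\tfrac{3}{10}u + \tfrac{11}{4}v + \tfrac{61}{20} to the basis.

S(f_1,g_4): lcm = uv. S = \tfrac{1}{2}u + \tfrac{55}{6}v^{2} + \tfrac{119}{12}v - \tfrac{5}{4}w + \tfrac{1}{4}.
  reduce S modulo (f_1, f_2, f_3, g_4):
  remainder \tfrac{55}{6}v^{2} + \tfrac{29}{2}v + \tfrac{16}{3} ≠ 0; add g_5 = \tfrac{55}{6}v^{2} + \tfrac{29}{2}v + \tfrac{16}{3} to the basis.

The other S-polynomials (S(f_1,f_3), S(f_2,f_3), S(f_2,g_4), S(f_3,g_4), S(f_1,g_5), S(f_2,g_5), S(f_3,g_5), S(g_4,g_5)) all reduce to 0 modulo the current basis, so we have a Gröbner basis.
Inter-reduce: drop elements whose leading term is divisible by another's, tail-reduce, and make monic.

G = {u - \tfrac{55}{6}v - \tfrac{61}{6}, v^{2} + \tfrac{87}{55}v + \tfrac{32}{55}, w}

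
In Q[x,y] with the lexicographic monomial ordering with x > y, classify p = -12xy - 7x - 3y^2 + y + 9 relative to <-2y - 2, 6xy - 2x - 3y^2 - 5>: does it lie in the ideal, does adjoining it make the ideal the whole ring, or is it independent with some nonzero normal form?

First compute the reduced Gröbner basis of I by Buchberger's algorithm.
f_1 = -2y - 2, LT = y.
f_2 = 6xy - 2x - 3y^2 - 5, LT = xy.

S(f_1,f_2): lcm = xy. S = 4/3x + 1/2y^2 + 5/6.
  leading term x: no divisor's leading term divides it; move 4/3x to the remainder.
  leading term y^2: subtract (-1/4y)·f_1 from 1/2y^2 + 5/6 → -1/2y + 5/6
  leading term y: subtract (1/4)·f_1 from -1/2y + 5/6 → 4/3
  leading term 1: no divisor's leading term divides it; move 4/3 to the remainder.
  remainder 4/3x + 4/3 ≠ 0; add h_3 = 4/3x + 4/3 to the basis.

The other S-polynomials (S(f_1,h_3), S(f_2,h_3)) all reduce to 0 modulo the current basis, so we have a Gröbner basis.
Inter-reduce: drop elements whose leading term is divisible by another's, tail-reduce, and make monic.
Reduced Gröbner basis: {x + 1, y + 1}.
Label its elements g_1 = x + 1, g_2 = y + 1.

Reduce p = -12xy - 7x - 3y^2 + y + 9 modulo G:
  leading term xy: subtract (-12y)·g_1 from -12xy - 7x - 3y^2 + y + 9 → -7x - 3y^2 + 13y + 9
  leading term x: subtract (-7)·g_1 from -7x - 3y^2 + 13y + 9 → -3y^2 + 13y + 16
  leading term y^2: subtract (-3y)·g_2 from -3y^2 + 13y + 16 → 16y + 16
  leading term y: subtract (16)·g_2 from 16y + 16 → 0
  normal form = 0.
Since the normal form is 0, p ∈ I.

-12xy - 7x - 3y^2 + y + 9 lies in I (it reduces to 0).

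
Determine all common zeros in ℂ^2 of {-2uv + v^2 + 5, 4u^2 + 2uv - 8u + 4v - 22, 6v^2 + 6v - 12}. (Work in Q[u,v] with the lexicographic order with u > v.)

Compute a lex Gröbner basis by Buchberger's algorithm.
f_1 = -2uv + v^2 + 5, LT = uv.
f_2 = 4u^2 + 2uv - 8u + 4v - 22, LT = u^2.
f_3 = 6v^2 + 6v - 12, LT = v^2.

S(f_1,f_2): lcm = u^2v. S = -uv^2 + 2uv - 5/2u - v^2 + 11/2v.
  leading term uv^2: subtract (1/2v)·f_1 from -uv^2 + 2uv - 5/2u - v^2 + 11/2v → 2uv - 5/2u - 1/2v^3 - v^2 + 3v
  leading term uv: subtract (-1)·f_1 from 2uv - 5/2u - 1/2v^3 - v^2 + 3v → -5/2u - 1/2v^3 + 3v + 5
  leading term u: no divisor's leading term divides it; move -5/2u to the remainder.
  leading term v^3: subtract (-1/12v)·f_3 from -1/2v^3 + 3v + 5 → 1/2v^2 + 2v + 5
  leading term v^2: subtract (1/12)·f_3 from 1/2v^2 + 2v + 5 → 3/2v + 6
  leading term v: no divisor's leading term divides it; move 3/2v to the remainder.
  leading term 1: no divisor's leading term divides it; move 6 to the remainder.
  remainder -5/2u + 3/2v + 6 ≠ 0; add h_4 = -5/2u + 3/2v + 6 to the basis.

S(f_1,f_3): lcm = uv^2. S = -uv + 2u - 1/2v^3 - 5/2v.
  leading term uv: subtract (1/2)·f_1 from -uv + 2u - 1/2v^3 - 5/2v → 2u - 1/2v^3 - 1/2v^2 - 5/2v - 5/2
  leading term u: subtract (-4/5)·h_4 from 2u - 1/2v^3 - 1/2v^2 - 5/2v - 5/2 → -1/2v^3 - 1/2v^2 - 13/10v + 23/10
  leading term v^3: subtract (-1/12v)·f_3 from -1/2v^3 - 1/2v^2 - 13/10v + 23/10 → -23/10v + 23/10
  leading term v: no divisor's leading term divides it; move -23/10v to the remainder.
  leading term 1: no divisor's leading term divides it; move 23/10 to the remainder.
  remainder -23/10v + 23/10 ≠ 0; add h_5 = -23/10v + 23/10 to the basis.

S(f_2,f_3): leading monomials are coprime, so the S-polynomial reduces to 0 (Buchberger's first criterion).
S(f_1,h_4): lcm = uv. S = 1/10v^2 + 12/5v - 5/2.
  leading term v^2: subtract (1/60)·f_3 from 1/10v^2 + 12/5v - 5/2 → 23/10v - 23/10
  leading term v: subtract (-1)·h_5 from 23/10v - 23/10 → 0
  remainder 0.

S(f_2,h_4): lcm = u^2. S = 11/10uv + 2/5u + v - 11/2.
  leading term uv: subtract (-11/20)·f_1 from 11/10uv + 2/5u + v - 11/2 → 2/5u + 11/20v^2 + v - 11/4
  leading term u: subtract (-4/25)·h_4 from 2/5u + 11/20v^2 + v - 11/4 → 11/20v^2 + 31/25v - 179/100
  leading term v^2: subtract (11/120)·f_3 from 11/20v^2 + 31/25v - 179/100 → 69/100v - 69/100
  leading term v: subtract (-3/10)·h_5 from 69/100v - 69/100 → 0
  remainder 0.

S(f_3,h_4): leading monomials are coprime, so the S-polynomial reduces to 0 (Buchberger's first criterion).
S(f_1,h_5): lcm = uv. S = u - 1/2v^2 - 5/2.
  leading term u: subtract (-2/5)·h_4 from u - 1/2v^2 - 5/2 → -1/2v^2 + 3/5v - 1/10
  leading term v^2: subtract (-1/12)·f_3 from -1/2v^2 + 3/5v - 1/10 → 11/10v - 11/10
  leading term v: subtract (-11/23)·h_5 from 11/10v - 11/10 → 0
  remainder 0.

S(f_2,h_5): leading monomials are coprime, so the S-polynomial reduces to 0 (Buchberger's first criterion).
S(f_3,h_5): lcm = v^2. S = 2v - 2.
  leading term v: subtract (-20/23)·h_5 from 2v - 2 → 0
  remainder 0.

S(h_4,h_5): leading monomials are coprime, so the S-polynomial reduces to 0 (Buchberger's first criterion).
Every S-polynomial of the final basis reduces to 0, so we have a Gröbner basis.
Inter-reduce: drop elements whose leading term is divisible by another's, tail-reduce, and make monic.
Reduced Gröbner basis: {u - 3, v - 1}.

The lex basis is triangular: the last element involves only v. Solving v - 1 = 0 gives v ∈ {1}; substituting each value into the earlier elements determines the remaining variables.
  v = 1: the earlier basis element becomes u - 3 = 0, giving u = 3 — point (3, 1).
Substituting each solution back into the original system confirms all equations vanish.
A lex Gröbner basis triangularizes the system, enabling back-substitution.

{(3, 1)}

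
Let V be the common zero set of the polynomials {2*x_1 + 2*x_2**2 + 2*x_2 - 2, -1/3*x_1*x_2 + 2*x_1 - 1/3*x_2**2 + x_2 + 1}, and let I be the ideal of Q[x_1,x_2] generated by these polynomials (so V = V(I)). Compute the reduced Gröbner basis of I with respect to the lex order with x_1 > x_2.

This is the nonlinear analogue of row-reducing a linear system.

f_1 = 2*x_1 + 2*x_2**2 + 2*x_2 - 2, LT = x_1.
f_2 = -1/3*x_1*x_2 + 2*x_1 - 1/3*x_2**2 + x_2 + 1, LT = x_1*x_2.

S(f_1,f_2): lcm = x_1*x_2. S = 6*x_1 + x_2**3 + 2*x_2 + 3.
  reduce S modulo (f_1, f_2):
  remainder x_2**3 - 6*x_2**2 - 4*x_2 + 9 ≠ 0; add g_3 = x_2**3 - 6*x_2**2 - 4*x_2 + 9 to the basis.

The other S-polynomials (S(f_1,g_3), S(f_2,g_3)) all reduce to 0 modulo the current basis, so we have a Gröbner basis.
Inter-reduce: drop elements whose leading term is divisible by another's, tail-reduce, and make monic.

G = {x_1 + x_2**2 + x_2 - 1, x_2**3 - 6*x_2**2 - 4*x_2 + 9}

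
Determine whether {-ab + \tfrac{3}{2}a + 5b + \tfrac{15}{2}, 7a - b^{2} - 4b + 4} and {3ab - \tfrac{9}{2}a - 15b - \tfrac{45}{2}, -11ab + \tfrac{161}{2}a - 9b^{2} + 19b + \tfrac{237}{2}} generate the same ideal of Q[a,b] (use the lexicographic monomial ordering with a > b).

No, the ideals differ.

Since reduced Gröbner bases are canonical representatives of ideals under a given ordering, it suffices to compute and compare them.
Buchberger on the first generating set:
f_1 = -ab + \tfrac{3}{2}a + 5b + \tfrac{15}{2}, LT = ab.
f_2 = 7a - b^{2} - 4b + 4, LT = a.

S(f_1,f_2): lcm = ab. S = -\tfrac{3}{2}a + \tfrac{1}{7}b^{3} + \tfrac{4}{7}b^{2} - \tfrac{39}{7}b - \tfrac{15}{2}.
  leading term a: subtract (-\tfrac{3}{14})·f_2 from -\tfrac{3}{2}a + \tfrac{1}{7}b^{3} + \tfrac{4}{7}b^{2} - \tfrac{39}{7}b - \tfrac{15}{2} → \tfrac{1}{7}b^{3} + \tfrac{5}{14}b^{2} - \tfrac{45}{7}b - \tfrac{93}{14}
  leading term b^{3}: no divisor's leading term divides it; move \tfrac{1}{7}b^{3} to the remainder.
  leading term b^{2}: no divisor's leading term divides it; move \tfrac{5}{14}b^{2} to the remainder.
  leading term b: no divisor's leading term divides it; move -\tfrac{45}{7}b to the remainder.
  leading term 1: no divisor's leading term divides it; move -\tfrac{93}{14} to the remainder.
  remainder \tfrac{1}{7}b^{3} + \tfrac{5}{14}b^{2} - \tfrac{45}{7}b - \tfrac{93}{14} ≠ 0; add g_3 = \tfrac{1}{7}b^{3} + \tfrac{5}{14}b^{2} - \tfrac{45}{7}b - \tfrac{93}{14} to the basis.

The other S-polynomials (S(f_1,g_3), S(f_2,g_3)) all reduce to 0 modulo the current basis, so we have a Gröbner basis.
Inter-reduce: drop elements whose leading term is divisible by another's, tail-reduce, and make monic.
Reduced Gröbner basis: {a - \tfrac{1}{7}b^{2} - \tfrac{4}{7}b + \tfrac{4}{7}, b^{3} + \tfrac{5}{2}b^{2} - 45b - \tfrac{93}{2}}.

Buchberger on the second generating set:
h_1 = 3ab - \tfrac{9}{2}a - 15b - \tfrac{45}{2}, LT = ab.
h_2 = -11ab + \tfrac{161}{2}a - 9b^{2} + 19b + \tfrac{237}{2}, LT = ab.

S(h_1,h_2): lcm = ab. S = \tfrac{64}{11}a - \tfrac{9}{11}b^{2} - \tfrac{36}{11}b + \tfrac{36}{11}.
  leading term a: no divisor's leading term divides it; move \tfrac{64}{11}a to the remainder.
  leading term b^{2}: no divisor's leading term divides it; move -\tfrac{9}{11}b^{2} to the remainder.
  leading term b: no divisor's leading term divides it; move -\tfrac{36}{11}b to the remainder.
  leading term 1: no divisor's leading term divides it; move \tfrac{36}{11} to the remainder.
  remainder \tfrac{64}{11}a - \tfrac{9}{11}b^{2} - \tfrac{36}{11}b + \tfrac{36}{11} ≠ 0; add k_3 = \tfrac{64}{11}a - \tfrac{9}{11}b^{2} - \tfrac{36}{11}b + \tfrac{36}{11} to the basis.

S(h_1,k_3): lcm = ab. S = -\tfrac{3}{2}a + \tfrac{9}{64}b^{3} + \tfrac{9}{16}b^{2} - \tfrac{89}{16}b - \tfrac{15}{2}.
  leading term a: subtract (-\tfrac{33}{128})·k_3 from -\tfrac{3}{2}a + \tfrac{9}{64}b^{3} + \tfrac{9}{16}b^{2} - \tfrac{89}{16}b - \tfrac{15}{2} → \tfrac{9}{64}b^{3} + \tfrac{45}{128}b^{2} - \tfrac{205}{32}b - \tfrac{213}{32}
  leading term b^{3}: no divisor's leading term divides it; move \tfrac{9}{64}b^{3} to the remainder.
  leading term b^{2}: no divisor's leading term divides it; move \tfrac{45}{128}b^{2} to the remainder.
  leading term b: no divisor's leading term divides it; move -\tfrac{205}{32}b to the remainder.
  leading term 1: no divisor's leading term divides it; move -\tfrac{213}{32} to the remainder.
  remainder \tfrac{9}{64}b^{3} + \tfrac{45}{128}b^{2} - \tfrac{205}{32}b - \tfrac{213}{32} ≠ 0; add k_4 = \tfrac{9}{64}b^{3} + \tfrac{45}{128}b^{2} - \tfrac{205}{32}b - \tfrac{213}{32} to the basis.

The other S-polynomials (S(h_2,k_3), S(h_1,k_4), S(h_2,k_4), S(k_3,k_4)) all reduce to 0 modulo the current basis, so we have a Gröbner basis.
Inter-reduce: drop elements whose leading term is divisible by another's, tail-reduce, and make monic.
Reduced Gröbner basis: {a - \tfrac{9}{64}b^{2} - \tfrac{9}{16}b + \tfrac{9}{16}, b^{3} + \tfrac{5}{2}b^{2} - \tfrac{410}{9}b - \tfrac{142}{3}}.

The bases are distinct; the ideals are different.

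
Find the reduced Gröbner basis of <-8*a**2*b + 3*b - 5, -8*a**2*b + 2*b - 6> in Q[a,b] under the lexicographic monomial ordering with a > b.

G = {a**2 - 1, b + 1}

This is the nonlinear analogue of row-reducing a linear system.

f_1 = -8*a**2*b + 3*b - 5, LT = a**2*b.
f_2 = -8*a**2*b + 2*b - 6, LT = a**2*b.

S(f_1,f_2): lcm = a**2*b. S = -1/8*b - 1/8.
  leading term b: no divisor's leading term divides it; move -1/8*b to the remainder.
  leading term 1: no divisor's leading term divides it; move -1/8 to the remainder.
  remainder -1/8*b - 1/8 ≠ 0; add g_3 = -1/8*b - 1/8 to the basis.

S(f_1,g_3): lcm = a**2*b. S = -a**2 - 3/8*b + 5/8.
  leading term a**2: no divisor's leading term divides it; move -a**2 to the remainder.
  leading term b: subtract (3)·g_3 from -3/8*b + 5/8 → 1
  leading term 1: no divisor's leading term divides it; move 1 to the remainder.
  remainder -a**2 + 1 ≠ 0; add g_4 = -a**2 + 1 to the basis.

S(f_2,g_3): lcm = a**2*b. S = -a**2 - 1/4*b + 3/4.
  leading term a**2: subtract (1)·g_4 from -a**2 - 1/4*b + 3/4 → -1/4*b - 1/4
  leading term b: subtract (2)·g_3 from -1/4*b - 1/4 → 0
  remainder 0.

S(f_1,g_4): lcm = a**2*b. S = 5/8*b + 5/8.
  leading term b: subtract (-5)·g_3 from 5/8*b + 5/8 → 0
  remainder 0.

S(f_2,g_4): lcm = a**2*b. S = 3/4*b + 3/4.
  leading term b: subtract (-6)·g_3 from 3/4*b + 3/4 → 0
  remainder 0.

S(g_3,g_4): leading monomials are coprime, so the S-polynomial reduces to 0 (Buchberger's first criterion).
Every S-polynomial of the final basis reduces to 0, so we have a Gröbner basis.
Inter-reduce: drop elements whose leading term is divisible by another's, tail-reduce, and make monic.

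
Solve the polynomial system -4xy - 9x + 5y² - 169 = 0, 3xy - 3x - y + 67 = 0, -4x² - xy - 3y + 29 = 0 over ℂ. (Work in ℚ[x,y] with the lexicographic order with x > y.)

{(4, -5)}

Compute a lex Gröbner basis by Buchberger's algorithm.
f_1 = -4xy - 9x + 5y² - 169, LT = xy.
f_2 = 3xy - 3x - y + 67, LT = xy.
f_3 = -4x² - xy - 3y + 29, LT = x².

S(f_1,f_2): lcm = xy. S = 13/4x - 5/4y² + ⅓y + 239/12.
  reduce S modulo (f_1, f_2, f_3):
  remainder 13/4x - 5/4y² + ⅓y + 239/12 ≠ 0; add h_4 = 13/4x - 5/4y² + ⅓y + 239/12 to the basis.

S(f_1,f_3): lcm = x²y. S = 9/4x² - 3/2xy² + 169/4x - ¾y² + 29/4y.
  reduce S modulo (f_1, f_2, f_3, h_4):
  remainder -15/8y³ + 3449/208y² + 20359/312y - 201335/624 ≠ 0; add h_5 = -15/8y³ + 3449/208y² + 20359/312y - 201335/624 to the basis.

S(f_2,f_3): lcm = x²y. S = -x² - ¼xy² - ⅓xy + 67/3x - ¾y² + 29/4y.
  reduce S modulo (f_1, f_2, f_3, h_4, h_5):
  remainder 505/96y² + 793/144y - 29945/288 ≠ 0; add h_6 = 505/96y² + 793/144y - 29945/288 to the basis.

S(f_1,h_4): lcm = xy. S = 9/4x + 5/13y³ - 211/156y² - 239/39y + 169/4.
  reduce S modulo (f_1, f_2, f_3, h_4, h_5, h_6):
  remainder 610724/153621y + 3053620/153621 ≠ 0; add h_7 = 610724/153621y + 3053620/153621 to the basis.

The other S-polynomials (S(f_2,h_4), S(f_3,h_4), S(f_1,h_5), S(f_2,h_5), S(f_3,h_5), S(h_4,h_5), S(f_1,h_6), S(f_2,h_6), S(f_3,h_6), S(h_4,h_6), S(h_5,h_6), S(f_1,h_7), S(f_2,h_7), S(f_3,h_7), S(h_4,h_7), S(h_5,h_7), S(h_6,h_7)) all reduce to 0 modulo the current basis, so we have a Gröbner basis.
Inter-reduce: drop elements whose leading term is divisible by another's, tail-reduce, and make monic.
Reduced Gröbner basis: {x - 4, y + 5}.

From the last basis element, y + 5 = 0, so y takes values in {-5}. Each choice, substituted upward through the basis, yields the corresponding point(s) of the solution set.
  y = -5: the earlier basis element becomes x - 4 = 0, giving x = 4 — point (4, -5).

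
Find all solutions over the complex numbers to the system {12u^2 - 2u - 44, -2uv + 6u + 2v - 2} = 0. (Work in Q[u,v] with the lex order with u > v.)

Compute a lex Gröbner basis by Buchberger's algorithm.
f_1 = 12u^2 - 2u - 44, LT = u^2.
f_2 = -2uv + 6u + 2v - 2, LT = uv.

S(f_1,f_2): lcm = u^2v. S = 3u^2 + 5/6uv - u - 11/3v.
  leading term u^2: subtract (1/4)·f_1 from 3u^2 + 5/6uv - u - 11/3v → 5/6uv - 1/2u - 11/3v + 11
  leading term uv: subtract (-5/12)·f_2 from 5/6uv - 1/2u - 11/3v + 11 → 2u - 17/6v + 61/6
  leading term u: no divisor's leading term divides it; move 2u to the remainder.
  leading term v: no divisor's leading term divides it; move -17/6v to the remainder.
  leading term 1: no divisor's leading term divides it; move 61/6 to the remainder.
  remainder 2u - 17/6v + 61/6 ≠ 0; add h_3 = 2u - 17/6v + 61/6 to the basis.

S(f_2,h_3): lcm = uv. S = -3u + 17/12v^2 - 73/12v + 1.
  leading term u: subtract (-3/2)·h_3 from -3u + 17/12v^2 - 73/12v + 1 → 17/12v^2 - 31/3v + 65/4
  leading term v^2: no divisor's leading term divides it; move 17/12v^2 to the remainder.
  leading term v: no divisor's leading term divides it; move -31/3v to the remainder.
  leading term 1: no divisor's leading term divides it; move 65/4 to the remainder.
  remainder 17/12v^2 - 31/3v + 65/4 ≠ 0; add h_4 = 17/12v^2 - 31/3v + 65/4 to the basis.

The other S-polynomials (S(f_1,h_3), S(f_1,h_4), S(f_2,h_4), S(h_3,h_4)) all reduce to 0 modulo the current basis, so we have a Gröbner basis.
Inter-reduce: drop elements whose leading term is divisible by another's, tail-reduce, and make monic.
Reduced Gröbner basis: {u - 17/12v + 61/12, v^2 - 124/17v + 195/17}.

The lex basis is triangular: the last element involves only v. Solving v^2 - 124/17v + 195/17 = 0 gives v ∈ {39/17, 5}; substituting each value into the earlier elements determines the remaining variables.
  v = 39/17: the earlier basis element becomes u + 11/6 = 0, giving u = -11/6 — point (-11/6, 39/17).
  v = 5: the earlier basis element becomes u - 2 = 0, giving u = 2 — point (2, 5).
Substituting each solution back into the original system confirms all equations vanish.

{(-11/6, 39/17), (2, 5)}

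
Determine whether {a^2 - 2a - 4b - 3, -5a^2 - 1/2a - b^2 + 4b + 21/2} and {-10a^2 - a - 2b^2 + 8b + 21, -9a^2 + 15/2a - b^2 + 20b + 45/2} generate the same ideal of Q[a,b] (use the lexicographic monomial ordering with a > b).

Two ideals are equal iff their reduced Gröbner bases coincide (the reduced basis is unique for a fixed ordering).
Buchberger on the first generating set:
f_1 = a^2 - 2a - 4b - 3, LT = a^2.
f_2 = -5a^2 - 1/2a - b^2 + 4b + 21/2, LT = a^2.

S(f_1,f_2): lcm = a^2. S = -21/10a - 1/5b^2 - 16/5b - 9/10.
  reduce S modulo (f_1, f_2):
  remainder -21/10a - 1/5b^2 - 16/5b - 9/10 ≠ 0; add g_3 = -21/10a - 1/5b^2 - 16/5b - 9/10 to the basis.

S(f_1,g_3): lcm = a^2. S = -2/21ab^2 - 32/21ab - 17/7a - 4b - 3.
  reduce S modulo (f_1, f_2, g_3):
  remainder 4/441b^4 + 128/441b^3 + 1144/441b^2 + 52/147b - 96/49 ≠ 0; add g_4 = 4/441b^4 + 128/441b^3 + 1144/441b^2 + 52/147b - 96/49 to the basis.

The other S-polynomials (S(f_2,g_3), S(f_1,g_4), S(f_2,g_4), S(g_3,g_4)) all reduce to 0 modulo the current basis, so we have a Gröbner basis.
Inter-reduce: drop elements whose leading term is divisible by another's, tail-reduce, and make monic.
Reduced Gröbner basis: {a + 2/21b^2 + 32/21b + 3/7, b^4 + 32b^3 + 286b^2 + 39b - 216}.

Buchberger on the second generating set:
h_1 = -10a^2 - a - 2b^2 + 8b + 21, LT = a^2.
h_2 = -9a^2 + 15/2a - b^2 + 20b + 45/2, LT = a^2.

S(h_1,h_2): lcm = a^2. S = 14/15a + 4/45b^2 + 64/45b + 2/5.
  reduce S modulo (h_1, h_2):
  remainder 14/15a + 4/45b^2 + 64/45b + 2/5 ≠ 0; add k_3 = 14/15a + 4/45b^2 + 64/45b + 2/5 to the basis.

S(h_1,k_3): lcm = a^2. S = -2/21ab^2 - 32/21ab - 23/70a + 1/5b^2 - 4/5b - 21/10.
  reduce S modulo (h_1, h_2, k_3):
  remainder 4/441b^4 + 128/441b^3 + 1144/441b^2 + 52/147b - 96/49 ≠ 0; add k_4 = 4/441b^4 + 128/441b^3 + 1144/441b^2 + 52/147b - 96/49 to the basis.

The other S-polynomials (S(h_2,k_3), S(h_1,k_4), S(h_2,k_4), S(k_3,k_4)) all reduce to 0 modulo the current basis, so we have a Gröbner basis.
Inter-reduce: drop elements whose leading term is divisible by another's, tail-reduce, and make monic.
Reduced Gröbner basis: {a + 2/21b^2 + 32/21b + 3/7, b^4 + 32b^3 + 286b^2 + 39b - 216}.

The two bases agree; hence the ideals are identical.
The choice of monomial ordering does not affect the verdict — as long as both bases are computed under the same ordering, their equality decides ideal equality.

Yes, the ideals are equal.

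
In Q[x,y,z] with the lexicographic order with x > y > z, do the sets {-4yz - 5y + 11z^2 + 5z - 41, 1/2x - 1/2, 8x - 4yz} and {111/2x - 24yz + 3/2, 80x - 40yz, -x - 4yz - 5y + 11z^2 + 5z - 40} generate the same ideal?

Equality of ideals is decidable: compute both reduced Gröbner bases (unique for the ordering) and check whether they agree.
Buchberger on the first generating set:
f_1 = -4yz - 5y + 11z^2 + 5z - 41, LT = yz.
f_2 = 1/2x - 1/2, LT = x.
f_3 = 8x - 4yz, LT = x.

S(f_2,f_3): lcm = x. S = 1/2yz - 1.
  leading term yz: subtract (-1/8)·f_1 from 1/2yz - 1 → -5/8y + 11/8z^2 + 5/8z - 49/8
  leading term y: no divisor's leading term divides it; move -5/8y to the remainder.
  leading term z^2: no divisor's leading term divides it; move 11/8z^2 to the remainder.
  leading term z: no divisor's leading term divides it; move 5/8z to the remainder.
  leading term 1: no divisor's leading term divides it; move -49/8 to the remainder.
  remainder -5/8y + 11/8z^2 + 5/8z - 49/8 ≠ 0; add g_4 = -5/8y + 11/8z^2 + 5/8z - 49/8 to the basis.

S(f_1,g_4): lcm = yz. S = 5/4y + 11/5z^3 - 7/4z^2 - 221/20z + 41/4.
  leading term y: subtract (-2)·g_4 from 5/4y + 11/5z^3 - 7/4z^2 - 221/20z + 41/4 → 11/5z^3 + z^2 - 49/5z - 2
  leading term z^3: no divisor's leading term divides it; move 11/5z^3 to the remainder.
  leading term z^2: no divisor's leading term divides it; move z^2 to the remainder.
  leading term z: no divisor's leading term divides it; move -49/5z to the remainder.
  leading term 1: no divisor's leading term divides it; move -2 to the remainder.
  remainder 11/5z^3 + z^2 - 49/5z - 2 ≠ 0; add g_5 = 11/5z^3 + z^2 - 49/5z - 2 to the basis.

The other S-polynomials (S(f_1,f_2), S(f_1,f_3), S(f_2,g_4), S(f_3,g_4), S(f_1,g_5), S(f_2,g_5), S(f_3,g_5), S(g_4,g_5)) all reduce to 0 modulo the current basis, so we have a Gröbner basis.
Inter-reduce: drop elements whose leading term is divisible by another's, tail-reduce, and make monic.
Reduced Gröbner basis: {x - 1, y - 11/5z^2 - z + 49/5, z^3 + 5/11z^2 - 49/11z - 10/11}.

Buchberger on the second generating set:
h_1 = 111/2x - 24yz + 3/2, LT = x.
h_2 = 80x - 40yz, LT = x.
h_3 = -x - 4yz - 5y + 11z^2 + 5z - 40, LT = x.

S(h_1,h_2): lcm = x. S = 5/74yz + 1/37.
  leading term yz: no divisor's leading term divides it; move 5/74yz to the remainder.
  leading term 1: no divisor's leading term divides it; move 1/37 to the remainder.
  remainder 5/74yz + 1/37 ≠ 0; add k_4 = 5/74yz + 1/37 to the basis.

S(h_1,h_3): lcm = x. S = -164/37yz - 5y + 11z^2 + 5z - 1479/37.
  leading term yz: subtract (-328/5)·k_4 from -164/37yz - 5y + 11z^2 + 5z - 1479/37 → -5y + 11z^2 + 5z - 191/5
  leading term y: no divisor's leading term divides it; move -5y to the remainder.
  leading term z^2: no divisor's leading term divides it; move 11z^2 to the remainder.
  leading term z: no divisor's leading term divides it; move 5z to the remainder.
  leading term 1: no divisor's leading term divides it; move -191/5 to the remainder.
  remainder -5y + 11z^2 + 5z - 191/5 ≠ 0; add k_5 = -5y + 11z^2 + 5z - 191/5 to the basis.

S(k_4,k_5): lcm = yz. S = 11/5z^3 + z^2 - 191/25z + 2/5.
  leading term z^3: no divisor's leading term divides it; move 11/5z^3 to the remainder.
  leading term z^2: no divisor's leading term divides it; move z^2 to the remainder.
  leading term z: no divisor's leading term divides it; move -191/25z to the remainder.
  leading term 1: no divisor's leading term divides it; move 2/5 to the remainder.
  remainder 11/5z^3 + z^2 - 191/25z + 2/5 ≠ 0; add k_6 = 11/5z^3 + z^2 - 191/25z + 2/5 to the basis.

The other S-polynomials (S(h_2,h_3), S(h_1,k_4), S(h_2,k_4), S(h_3,k_4), S(h_1,k_5), S(h_2,k_5), S(h_3,k_5), S(h_1,k_6), S(h_2,k_6), S(h_3,k_6), S(k_4,k_6), S(k_5,k_6)) all reduce to 0 modulo the current basis, so we have a Gröbner basis.
Inter-reduce: drop elements whose leading term is divisible by another's, tail-reduce, and make monic.
Reduced Gröbner basis: {x + 1/5, y - 11/5z^2 - z + 191/25, z^3 + 5/11z^2 - 191/55z + 2/11}.

The bases are distinct; the ideals are different.

No, the ideals differ.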